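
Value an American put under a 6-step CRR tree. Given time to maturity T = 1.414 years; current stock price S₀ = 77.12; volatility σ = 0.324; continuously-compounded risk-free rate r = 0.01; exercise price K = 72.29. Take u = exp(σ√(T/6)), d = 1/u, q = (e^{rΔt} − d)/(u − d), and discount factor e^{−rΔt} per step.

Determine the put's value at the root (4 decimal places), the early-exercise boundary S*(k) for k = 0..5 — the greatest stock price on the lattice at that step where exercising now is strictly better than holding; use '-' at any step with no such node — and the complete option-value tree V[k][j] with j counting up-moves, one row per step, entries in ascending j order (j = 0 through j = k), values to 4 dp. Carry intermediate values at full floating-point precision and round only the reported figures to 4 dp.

price = 8.8119
boundary = - - - - 41.1084 48.1105
tree:
8.8119
12.8403 4.2813
18.0791 6.9551 1.2662
24.3851 11.0085 2.3868 0.0000
31.1816 16.7890 4.4989 0.0000 0.0000
37.1646 24.1795 8.4802 0.0000 0.0000 0.0000
42.2768 31.1816 15.9848 0.0000 0.0000 0.0000 0.0000

params: Δt=0.23567 u=1.17033 d=0.85446 q=0.46823 e^(-rΔt)=0.99765
t_6 payoffs: 42.2768 31.1816 15.9848 0.0000 0.0000 0.0000 0.0000
t_5: node(5,0) S=35.1254 payoff=37.1646 vs cont=36.9944 → 37.1646 [stop]  node(5,1) S=48.1105 payoff=24.1795 vs cont=24.0093 → 24.1795 [stop]  node(5,2) S=65.8958 payoff=6.3942 vs cont=8.4802 → 8.4802 [wait]  node(5,3) S=90.2560 payoff=0.0000 vs cont=0.0000 → 0.0000 [wait]  node(5,4) S=123.6216 payoff=0.0000 vs cont=0.0000 → 0.0000 [wait]  node(5,5) S=169.3216 payoff=0.0000 vs cont=0.0000 → 0.0000 [wait]  ⇒ S*(5)=48.1105
t_4: node(4,0) S=41.1084 payoff=31.1816 vs cont=31.0114 → 31.1816 [stop]  node(4,1) S=56.3052 payoff=15.9848 vs cont=16.7890 → 16.7890 [wait]  node(4,2) S=77.1200 payoff=0.0000 vs cont=4.4989 → 4.4989 [wait]  node(4,3) S=105.6295 payoff=0.0000 vs cont=0.0000 → 0.0000 [wait]  node(4,4) S=144.6783 payoff=0.0000 vs cont=0.0000 → 0.0000 [wait]  ⇒ S*(4)=41.1084
t_3: node(3,0) S=48.1105 payoff=24.1795 vs cont=24.3851 → 24.3851 [wait]  node(3,1) S=65.8958 payoff=6.3942 vs cont=11.0085 → 11.0085 [wait]  node(3,2) S=90.2560 payoff=0.0000 vs cont=2.3868 → 2.3868 [wait]  node(3,3) S=123.6216 payoff=0.0000 vs cont=0.0000 → 0.0000 [wait]  ⇒ S*(3)=-
t_2: node(2,0) S=56.3052 payoff=15.9848 vs cont=18.0791 → 18.0791 [wait]  node(2,1) S=77.1200 payoff=0.0000 vs cont=6.9551 → 6.9551 [wait]  node(2,2) S=105.6295 payoff=0.0000 vs cont=1.2662 → 1.2662 [wait]  ⇒ S*(2)=-
t_1: node(1,0) S=65.8958 payoff=6.3942 vs cont=12.8403 → 12.8403 [wait]  node(1,1) S=90.2560 payoff=0.0000 vs cont=4.2813 → 4.2813 [wait]  ⇒ S*(1)=-
t_0: node(0,0) S=77.1200 payoff=0.0000 vs cont=8.8119 → 8.8119 [wait]  ⇒ S*(0)=-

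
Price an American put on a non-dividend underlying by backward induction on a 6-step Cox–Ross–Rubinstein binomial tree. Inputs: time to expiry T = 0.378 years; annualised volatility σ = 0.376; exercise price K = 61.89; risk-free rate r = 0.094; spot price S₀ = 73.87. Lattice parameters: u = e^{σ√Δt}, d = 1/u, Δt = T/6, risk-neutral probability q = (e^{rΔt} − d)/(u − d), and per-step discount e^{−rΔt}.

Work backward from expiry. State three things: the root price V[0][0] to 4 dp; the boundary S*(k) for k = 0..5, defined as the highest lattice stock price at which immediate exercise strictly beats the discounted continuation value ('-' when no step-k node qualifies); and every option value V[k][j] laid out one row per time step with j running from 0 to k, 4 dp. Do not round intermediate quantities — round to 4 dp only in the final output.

price = 1.4718
boundary = - - - - 50.6432 55.6555
tree:
1.4718
2.5529 0.4412
4.3318 0.8589 0.0416
7.1329 1.6678 0.0850 0.0000
11.2468 3.2296 0.1738 0.0000 0.0000
15.8076 6.2345 0.3553 0.0000 0.0000 0.0000
19.9577 11.2468 0.7262 0.0000 0.0000 0.0000 0.0000

Δt=0.06300  u=1.09897  d=0.90994  q=0.50784  discount=0.99410
step 6 (expiry): payoffs max(K−S,0) = 19.9577 11.2468 0.7262 0.0000 0.0000 0.0000 0.0000
step 5: (k=5,j=0): S=46.0824, (K−S)⁺=15.8076, hold=15.4422 ⇒ V=15.8076 exercise | (k=5,j=1): S=55.6555, (K−S)⁺=6.2345, hold=5.8691 ⇒ V=6.2345 exercise | (k=5,j=2): S=67.2174, (K−S)⁺=0.0000, hold=0.3553 ⇒ V=0.3553 continue | (k=5,j=3): S=81.1811, (K−S)⁺=0.0000, hold=0.0000 ⇒ V=0.0000 continue | (k=5,j=4): S=98.0456, (K−S)⁺=0.0000, hold=0.0000 ⇒ V=0.0000 continue | (k=5,j=5): S=118.4135, (K−S)⁺=0.0000, hold=0.0000 ⇒ V=0.0000 continue  boundary S*=55.6555
step 4: (k=4,j=0): S=50.6432, (K−S)⁺=11.2468, hold=10.8813 ⇒ V=11.2468 exercise | (k=4,j=1): S=61.1638, (K−S)⁺=0.7262, hold=3.2296 ⇒ V=3.2296 continue | (k=4,j=2): S=73.8700, (K−S)⁺=0.0000, hold=0.1738 ⇒ V=0.1738 continue | (k=4,j=3): S=89.2157, (K−S)⁺=0.0000, hold=0.0000 ⇒ V=0.0000 continue | (k=4,j=4): S=107.7494, (K−S)⁺=0.0000, hold=0.0000 ⇒ V=0.0000 continue  boundary S*=50.6432
step 3: (k=3,j=0): S=55.6555, (K−S)⁺=6.2345, hold=7.1329 ⇒ V=7.1329 continue | (k=3,j=1): S=67.2174, (K−S)⁺=0.0000, hold=1.6678 ⇒ V=1.6678 continue | (k=3,j=2): S=81.1811, (K−S)⁺=0.0000, hold=0.0850 ⇒ V=0.0850 continue | (k=3,j=3): S=98.0456, (K−S)⁺=0.0000, hold=0.0000 ⇒ V=0.0000 continue  boundary S*=-
step 2: (k=2,j=0): S=61.1638, (K−S)⁺=0.7262, hold=4.3318 ⇒ V=4.3318 continue | (k=2,j=1): S=73.8700, (K−S)⁺=0.0000, hold=0.8589 ⇒ V=0.8589 continue | (k=2,j=2): S=89.2157, (K−S)⁺=0.0000, hold=0.0416 ⇒ V=0.0416 continue  boundary S*=-
step 1: (k=1,j=0): S=67.2174, (K−S)⁺=0.0000, hold=2.5529 ⇒ V=2.5529 continue | (k=1,j=1): S=81.1811, (K−S)⁺=0.0000, hold=0.4412 ⇒ V=0.4412 continue  boundary S*=-
step 0: (k=0,j=0): S=73.8700, (K−S)⁺=0.0000, hold=1.4718 ⇒ V=1.4718 continue  boundary S*=-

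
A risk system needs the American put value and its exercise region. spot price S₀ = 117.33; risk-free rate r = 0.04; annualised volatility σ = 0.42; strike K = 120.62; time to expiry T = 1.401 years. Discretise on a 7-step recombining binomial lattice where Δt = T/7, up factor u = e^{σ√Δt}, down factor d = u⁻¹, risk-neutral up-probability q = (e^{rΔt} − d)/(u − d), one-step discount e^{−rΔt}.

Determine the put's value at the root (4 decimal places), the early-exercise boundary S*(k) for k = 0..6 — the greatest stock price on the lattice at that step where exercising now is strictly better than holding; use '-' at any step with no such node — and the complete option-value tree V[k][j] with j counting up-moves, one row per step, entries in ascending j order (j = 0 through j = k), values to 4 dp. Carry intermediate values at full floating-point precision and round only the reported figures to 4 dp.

Δt=0.20014  u=1.20671  d=0.82870  q=0.47443  discount=0.99203
step 7 (expiry): payoffs max(K−S,0) = 89.1286 74.7640 53.8469 23.3886 0.0000 0.0000 0.0000 0.0000
step 6: (k=6,j=0): S=38.0009, (K−S)⁺=82.6191, hold=81.6573 ⇒ V=82.6191 exercise | (k=6,j=1): S=55.3349, (K−S)⁺=65.2851, hold=64.3233 ⇒ V=65.2851 exercise | (k=6,j=2): S=80.5757, (K−S)⁺=40.0443, hold=39.0825 ⇒ V=40.0443 exercise | (k=6,j=3): S=117.3300, (K−S)⁺=3.2900, hold=12.1944 ⇒ V=12.1944 continue | (k=6,j=4): S=170.8497, (K−S)⁺=0.0000, hold=0.0000 ⇒ V=0.0000 continue | (k=6,j=5): S=248.7821, (K−S)⁺=0.0000, hold=0.0000 ⇒ V=0.0000 continue | (k=6,j=6): S=362.2633, (K−S)⁺=0.0000, hold=0.0000 ⇒ V=0.0000 continue  boundary S*=80.5757
step 5: (k=5,j=0): S=45.8560, (K−S)⁺=74.7640, hold=73.8022 ⇒ V=74.7640 exercise | (k=5,j=1): S=66.7731, (K−S)⁺=53.8469, hold=52.8851 ⇒ V=53.8469 exercise | (k=5,j=2): S=97.2314, (K−S)⁺=23.3886, hold=26.6176 ⇒ V=26.6176 continue | (k=5,j=3): S=141.5832, (K−S)⁺=0.0000, hold=6.3579 ⇒ V=6.3579 continue | (k=5,j=4): S=206.1658, (K−S)⁺=0.0000, hold=0.0000 ⇒ V=0.0000 continue | (k=5,j=5): S=300.2076, (K−S)⁺=0.0000, hold=0.0000 ⇒ V=0.0000 continue  boundary S*=66.7731
step 4: (k=4,j=0): S=55.3349, (K−S)⁺=65.2851, hold=64.3233 ⇒ V=65.2851 exercise | (k=4,j=1): S=80.5757, (K−S)⁺=40.0443, hold=40.6022 ⇒ V=40.6022 continue | (k=4,j=2): S=117.3300, (K−S)⁺=3.2900, hold=16.8703 ⇒ V=16.8703 continue | (k=4,j=3): S=170.8497, (K−S)⁺=0.0000, hold=3.3149 ⇒ V=3.3149 continue | (k=4,j=4): S=248.7821, (K−S)⁺=0.0000, hold=0.0000 ⇒ V=0.0000 continue  boundary S*=55.3349
step 3: (k=3,j=0): S=66.7731, (K−S)⁺=53.8469, hold=53.1477 ⇒ V=53.8469 exercise | (k=3,j=1): S=97.2314, (K−S)⁺=23.3886, hold=29.1092 ⇒ V=29.1092 continue | (k=3,j=2): S=141.5832, (K−S)⁺=0.0000, hold=10.3560 ⇒ V=10.3560 continue | (k=3,j=3): S=206.1658, (K−S)⁺=0.0000, hold=1.7283 ⇒ V=1.7283 continue  boundary S*=66.7731
step 2: (k=2,j=0): S=80.5757, (K−S)⁺=40.0443, hold=41.7749 ⇒ V=41.7749 continue | (k=2,j=1): S=117.3300, (K−S)⁺=3.2900, hold=20.0510 ⇒ V=20.0510 continue | (k=2,j=2): S=170.8497, (K−S)⁺=0.0000, hold=6.2129 ⇒ V=6.2129 continue  boundary S*=-
step 1: (k=1,j=0): S=97.2314, (K−S)⁺=23.3886, hold=31.2176 ⇒ V=31.2176 continue | (k=1,j=1): S=141.5832, (K−S)⁺=0.0000, hold=13.3783 ⇒ V=13.3783 continue  boundary S*=-
step 0: (k=0,j=0): S=117.3300, (K−S)⁺=3.2900, hold=22.5727 ⇒ V=22.5727 continue  boundary S*=-

price = 22.5727
boundary = - - - 66.7731 55.3349 66.7731 80.5757
tree:
22.5727
31.2176 13.3783
41.7749 20.0510 6.2129
53.8469 29.1092 10.3560 1.7283
65.2851 40.6022 16.8703 3.3149 0.0000
74.7640 53.8469 26.6176 6.3579 0.0000 0.0000
82.6191 65.2851 40.0443 12.1944 0.0000 0.0000 0.0000
89.1286 74.7640 53.8469 23.3886 0.0000 0.0000 0.0000 0.0000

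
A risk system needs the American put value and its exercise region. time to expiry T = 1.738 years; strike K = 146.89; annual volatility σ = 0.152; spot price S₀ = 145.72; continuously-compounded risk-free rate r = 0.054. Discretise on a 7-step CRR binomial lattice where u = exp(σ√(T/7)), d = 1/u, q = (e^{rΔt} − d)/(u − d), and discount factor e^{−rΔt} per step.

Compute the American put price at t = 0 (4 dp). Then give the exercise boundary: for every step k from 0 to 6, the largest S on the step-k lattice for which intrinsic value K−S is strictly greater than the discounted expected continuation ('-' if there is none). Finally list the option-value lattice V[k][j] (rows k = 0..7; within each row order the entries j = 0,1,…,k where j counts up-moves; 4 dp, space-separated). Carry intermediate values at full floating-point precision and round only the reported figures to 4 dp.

price = 7.8159
boundary = - - 125.2371 116.1021 125.2371 116.1021 125.2371
tree:
7.8159
13.2233 3.9233
21.6529 7.1798 1.5605
30.7879 12.7196 3.1722 0.3820
39.2566 21.6529 6.2843 0.9005 0.0000
47.1076 30.7879 12.0000 2.1230 0.0000 0.0000
54.3859 39.2566 21.6529 5.0049 0.0000 0.0000 0.0000
61.1333 47.1076 30.7879 11.7991 0.0000 0.0000 0.0000 0.0000

Δt=0.24829  u=1.07868  d=0.92706  q=0.57010  discount=0.98668
step 7 (expiry): payoffs max(K−S,0) = 61.1333 47.1076 30.7879 11.7991 0.0000 0.0000 0.0000 0.0000
step 6: (k=6,j=0): S=92.5041, (K−S)⁺=54.3859, hold=52.4296 ⇒ V=54.3859 exercise | (k=6,j=1): S=107.6334, (K−S)⁺=39.2566, hold=37.3003 ⇒ V=39.2566 exercise | (k=6,j=2): S=125.2371, (K−S)⁺=21.6529, hold=19.6966 ⇒ V=21.6529 exercise | (k=6,j=3): S=145.7200, (K−S)⁺=1.1700, hold=5.0049 ⇒ V=5.0049 continue | (k=6,j=4): S=169.5529, (K−S)⁺=0.0000, hold=0.0000 ⇒ V=0.0000 continue | (k=6,j=5): S=197.2837, (K−S)⁺=0.0000, hold=0.0000 ⇒ V=0.0000 continue | (k=6,j=6): S=229.5500, (K−S)⁺=0.0000, hold=0.0000 ⇒ V=0.0000 continue  boundary S*=125.2371
step 5: (k=5,j=0): S=99.7824, (K−S)⁺=47.1076, hold=45.1513 ⇒ V=47.1076 exercise | (k=5,j=1): S=116.1021, (K−S)⁺=30.7879, hold=28.8316 ⇒ V=30.7879 exercise | (k=5,j=2): S=135.0909, (K−S)⁺=11.7991, hold=12.0000 ⇒ V=12.0000 continue | (k=5,j=3): S=157.1854, (K−S)⁺=0.0000, hold=2.1230 ⇒ V=2.1230 continue | (k=5,j=4): S=182.8935, (K−S)⁺=0.0000, hold=0.0000 ⇒ V=0.0000 continue | (k=5,j=5): S=212.8062, (K−S)⁺=0.0000, hold=0.0000 ⇒ V=0.0000 continue  boundary S*=116.1021
step 4: (k=4,j=0): S=107.6334, (K−S)⁺=39.2566, hold=37.3003 ⇒ V=39.2566 exercise | (k=4,j=1): S=125.2371, (K−S)⁺=21.6529, hold=19.8096 ⇒ V=21.6529 exercise | (k=4,j=2): S=145.7200, (K−S)⁺=1.1700, hold=6.2843 ⇒ V=6.2843 continue | (k=4,j=3): S=169.5529, (K−S)⁺=0.0000, hold=0.9005 ⇒ V=0.9005 continue | (k=4,j=4): S=197.2837, (K−S)⁺=0.0000, hold=0.0000 ⇒ V=0.0000 continue  boundary S*=125.2371
step 3: (k=3,j=0): S=116.1021, (K−S)⁺=30.7879, hold=28.8316 ⇒ V=30.7879 exercise | (k=3,j=1): S=135.0909, (K−S)⁺=11.7991, hold=12.7196 ⇒ V=12.7196 continue | (k=3,j=2): S=157.1854, (K−S)⁺=0.0000, hold=3.1722 ⇒ V=3.1722 continue | (k=3,j=3): S=182.8935, (K−S)⁺=0.0000, hold=0.3820 ⇒ V=0.3820 continue  boundary S*=116.1021
step 2: (k=2,j=0): S=125.2371, (K−S)⁺=21.6529, hold=20.2144 ⇒ V=21.6529 exercise | (k=2,j=1): S=145.7200, (K−S)⁺=1.1700, hold=7.1798 ⇒ V=7.1798 continue | (k=2,j=2): S=169.5529, (K−S)⁺=0.0000, hold=1.5605 ⇒ V=1.5605 continue  boundary S*=125.2371
step 1: (k=1,j=0): S=135.0909, (K−S)⁺=11.7991, hold=13.2233 ⇒ V=13.2233 continue | (k=1,j=1): S=157.1854, (K−S)⁺=0.0000, hold=3.9233 ⇒ V=3.9233 continue  boundary S*=-
step 0: (k=0,j=0): S=145.7200, (K−S)⁺=1.1700, hold=7.8159 ⇒ V=7.8159 continue  boundary S*=-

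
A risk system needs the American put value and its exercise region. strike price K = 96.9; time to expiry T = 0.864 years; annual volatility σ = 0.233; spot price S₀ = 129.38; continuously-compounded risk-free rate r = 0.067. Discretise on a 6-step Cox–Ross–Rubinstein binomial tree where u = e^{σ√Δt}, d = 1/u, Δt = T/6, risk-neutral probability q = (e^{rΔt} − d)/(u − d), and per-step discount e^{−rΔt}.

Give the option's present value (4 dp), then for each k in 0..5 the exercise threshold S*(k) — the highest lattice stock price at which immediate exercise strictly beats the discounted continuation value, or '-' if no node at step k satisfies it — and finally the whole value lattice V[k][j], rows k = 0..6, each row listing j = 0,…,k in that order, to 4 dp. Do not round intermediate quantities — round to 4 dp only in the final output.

price = 0.6317
boundary = - - - - - 83.1518
tree:
0.6317
1.2180 0.1288
2.3144 0.2782 0.0000
4.3154 0.6010 0.0000 0.0000
7.8434 1.2985 0.0000 0.0000 0.0000
13.7482 2.8055 0.0000 0.0000 0.0000 0.0000
20.7846 6.0614 0.0000 0.0000 0.0000 0.0000 0.0000

params: Δt=0.14400 u=1.09244 d=0.91538 q=0.53266 e^(-rΔt)=0.99040
t_6 payoffs: 20.7846 6.0614 0.0000 0.0000 0.0000 0.0000 0.0000
t_5: node(5,0) S=83.1518 payoff=13.7482 vs cont=12.8178 → 13.7482 [stop]  node(5,1) S=99.2361 payoff=0.0000 vs cont=2.8055 → 2.8055 [wait]  node(5,2) S=118.4317 payoff=0.0000 vs cont=0.0000 → 0.0000 [wait]  node(5,3) S=141.3404 payoff=0.0000 vs cont=0.0000 → 0.0000 [wait]  node(5,4) S=168.6804 payoff=0.0000 vs cont=0.0000 → 0.0000 [wait]  node(5,5) S=201.3088 payoff=0.0000 vs cont=0.0000 → 0.0000 [wait]  ⇒ S*(5)=83.1518
t_4: node(4,0) S=90.8386 payoff=6.0614 vs cont=7.8434 → 7.8434 [wait]  node(4,1) S=108.4099 payoff=0.0000 vs cont=1.2985 → 1.2985 [wait]  node(4,2) S=129.3800 payoff=0.0000 vs cont=0.0000 → 0.0000 [wait]  node(4,3) S=154.4064 payoff=0.0000 vs cont=0.0000 → 0.0000 [wait]  node(4,4) S=184.2738 payoff=0.0000 vs cont=0.0000 → 0.0000 [wait]  ⇒ S*(4)=-
t_3: node(3,0) S=99.2361 payoff=0.0000 vs cont=4.3154 → 4.3154 [wait]  node(3,1) S=118.4317 payoff=0.0000 vs cont=0.6010 → 0.6010 [wait]  node(3,2) S=141.3404 payoff=0.0000 vs cont=0.0000 → 0.0000 [wait]  node(3,3) S=168.6804 payoff=0.0000 vs cont=0.0000 → 0.0000 [wait]  ⇒ S*(3)=-
t_2: node(2,0) S=108.4099 payoff=0.0000 vs cont=2.3144 → 2.3144 [wait]  node(2,1) S=129.3800 payoff=0.0000 vs cont=0.2782 → 0.2782 [wait]  node(2,2) S=154.4064 payoff=0.0000 vs cont=0.0000 → 0.0000 [wait]  ⇒ S*(2)=-
t_1: node(1,0) S=118.4317 payoff=0.0000 vs cont=1.2180 → 1.2180 [wait]  node(1,1) S=141.3404 payoff=0.0000 vs cont=0.1288 → 0.1288 [wait]  ⇒ S*(1)=-
t_0: node(0,0) S=129.3800 payoff=0.0000 vs cont=0.6317 → 0.6317 [wait]  ⇒ S*(0)=-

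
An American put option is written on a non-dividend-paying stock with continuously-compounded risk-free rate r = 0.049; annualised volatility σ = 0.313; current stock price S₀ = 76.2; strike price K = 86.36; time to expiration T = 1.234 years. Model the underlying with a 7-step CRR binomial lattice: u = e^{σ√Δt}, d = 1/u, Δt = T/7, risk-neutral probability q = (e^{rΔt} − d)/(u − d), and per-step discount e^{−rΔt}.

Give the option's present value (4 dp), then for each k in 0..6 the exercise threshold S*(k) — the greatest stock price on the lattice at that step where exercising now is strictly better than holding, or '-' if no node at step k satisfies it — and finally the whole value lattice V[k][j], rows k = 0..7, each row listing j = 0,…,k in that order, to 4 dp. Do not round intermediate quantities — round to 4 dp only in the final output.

Δt=0.17629  u=1.14044  d=0.87685  q=0.50011  discount=0.99140
step 7 (expiry): payoffs max(K−S,0) = 55.9905 46.8610 34.9872 19.5439 0.0000 0.0000 0.0000 0.0000
step 6: (k=6,j=0): S=34.6347, (K−S)⁺=51.7253, hold=50.9825 ⇒ V=51.7253 exercise | (k=6,j=1): S=45.0463, (K−S)⁺=41.3137, hold=40.5709 ⇒ V=41.3137 exercise | (k=6,j=2): S=58.5878, (K−S)⁺=27.7722, hold=27.0294 ⇒ V=27.7722 exercise | (k=6,j=3): S=76.2000, (K−S)⁺=10.1600, hold=9.6859 ⇒ V=10.1600 exercise | (k=6,j=4): S=99.1066, (K−S)⁺=0.0000, hold=0.0000 ⇒ V=0.0000 continue | (k=6,j=5): S=128.8993, (K−S)⁺=0.0000, hold=0.0000 ⇒ V=0.0000 continue | (k=6,j=6): S=167.6479, (K−S)⁺=0.0000, hold=0.0000 ⇒ V=0.0000 continue  boundary S*=76.2000
step 5: (k=5,j=0): S=39.4990, (K−S)⁺=46.8610, hold=46.1183 ⇒ V=46.8610 exercise | (k=5,j=1): S=51.3728, (K−S)⁺=34.9872, hold=34.2444 ⇒ V=34.9872 exercise | (k=5,j=2): S=66.8161, (K−S)⁺=19.5439, hold=18.8011 ⇒ V=19.5439 exercise | (k=5,j=3): S=86.9018, (K−S)⁺=0.0000, hold=5.0352 ⇒ V=5.0352 continue | (k=5,j=4): S=113.0255, (K−S)⁺=0.0000, hold=0.0000 ⇒ V=0.0000 continue | (k=5,j=5): S=147.0023, (K−S)⁺=0.0000, hold=0.0000 ⇒ V=0.0000 continue  boundary S*=66.8161
step 4: (k=4,j=0): S=45.0463, (K−S)⁺=41.3137, hold=40.5709 ⇒ V=41.3137 exercise | (k=4,j=1): S=58.5878, (K−S)⁺=27.7722, hold=27.0294 ⇒ V=27.7722 exercise | (k=4,j=2): S=76.2000, (K−S)⁺=10.1600, hold=12.1824 ⇒ V=12.1824 continue | (k=4,j=3): S=99.1066, (K−S)⁺=0.0000, hold=2.4954 ⇒ V=2.4954 continue | (k=4,j=4): S=128.8993, (K−S)⁺=0.0000, hold=0.0000 ⇒ V=0.0000 continue  boundary S*=58.5878
step 3: (k=3,j=0): S=51.3728, (K−S)⁺=34.9872, hold=34.2444 ⇒ V=34.9872 exercise | (k=3,j=1): S=66.8161, (K−S)⁺=19.5439, hold=19.8038 ⇒ V=19.8038 continue | (k=3,j=2): S=86.9018, (K−S)⁺=0.0000, hold=7.2748 ⇒ V=7.2748 continue | (k=3,j=3): S=113.0255, (K−S)⁺=0.0000, hold=1.2367 ⇒ V=1.2367 continue  boundary S*=51.3728
step 2: (k=2,j=0): S=58.5878, (K−S)⁺=27.7722, hold=27.1583 ⇒ V=27.7722 exercise | (k=2,j=1): S=76.2000, (K−S)⁺=10.1600, hold=13.4215 ⇒ V=13.4215 continue | (k=2,j=2): S=99.1066, (K−S)⁺=0.0000, hold=4.2185 ⇒ V=4.2185 continue  boundary S*=58.5878
step 1: (k=1,j=0): S=66.8161, (K−S)⁺=19.5439, hold=20.4182 ⇒ V=20.4182 continue | (k=1,j=1): S=86.9018, (K−S)⁺=0.0000, hold=8.7432 ⇒ V=8.7432 continue  boundary S*=-
step 0: (k=0,j=0): S=76.2000, (K−S)⁺=10.1600, hold=14.4541 ⇒ V=14.4541 continue  boundary S*=-

price = 14.4541
boundary = - - 58.5878 51.3728 58.5878 66.8161 76.2000
tree:
14.4541
20.4182 8.7432
27.7722 13.4215 4.2185
34.9872 19.8038 7.2748 1.2367
41.3137 27.7722 12.1824 2.4954 0.0000
46.8610 34.9872 19.5439 5.0352 0.0000 0.0000
51.7253 41.3137 27.7722 10.1600 0.0000 0.0000 0.0000
55.9905 46.8610 34.9872 19.5439 0.0000 0.0000 0.0000 0.0000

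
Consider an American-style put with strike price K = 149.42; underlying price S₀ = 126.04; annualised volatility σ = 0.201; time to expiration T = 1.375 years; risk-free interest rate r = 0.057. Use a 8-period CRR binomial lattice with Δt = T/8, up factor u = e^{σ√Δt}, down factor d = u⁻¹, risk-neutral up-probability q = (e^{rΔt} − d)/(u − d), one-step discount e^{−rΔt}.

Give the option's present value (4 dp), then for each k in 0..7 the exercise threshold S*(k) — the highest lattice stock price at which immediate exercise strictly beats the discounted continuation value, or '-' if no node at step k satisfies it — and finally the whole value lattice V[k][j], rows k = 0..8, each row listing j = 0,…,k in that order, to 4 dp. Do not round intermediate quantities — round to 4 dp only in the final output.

Δt=0.17188  u=1.08690  d=0.92005  q=0.53818  discount=0.99025
step 8 (expiry): payoffs max(K−S,0) = 84.7073 72.9714 59.1073 42.7288 23.3800 0.5223 0.0000 0.0000 0.0000
step 7: (k=7,j=0): S=70.3363, (K−S)⁺=79.0837, hold=77.6270 ⇒ V=79.0837 exercise | (k=7,j=1): S=83.0920, (K−S)⁺=66.3280, hold=64.8713 ⇒ V=66.3280 exercise | (k=7,j=2): S=98.1610, (K−S)⁺=51.2590, hold=49.8023 ⇒ V=51.2590 exercise | (k=7,j=3): S=115.9628, (K−S)⁺=33.4572, hold=32.0005 ⇒ V=33.4572 exercise | (k=7,j=4): S=136.9930, (K−S)⁺=12.4270, hold=10.9703 ⇒ V=12.4270 exercise | (k=7,j=5): S=161.8370, (K−S)⁺=0.0000, hold=0.2388 ⇒ V=0.2388 continue | (k=7,j=6): S=191.1867, (K−S)⁺=0.0000, hold=0.0000 ⇒ V=0.0000 continue | (k=7,j=7): S=225.8590, (K−S)⁺=0.0000, hold=0.0000 ⇒ V=0.0000 continue  boundary S*=136.9930
step 6: (k=6,j=0): S=76.4486, (K−S)⁺=72.9714, hold=71.5147 ⇒ V=72.9714 exercise | (k=6,j=1): S=90.3127, (K−S)⁺=59.1073, hold=57.6506 ⇒ V=59.1073 exercise | (k=6,j=2): S=106.6912, (K−S)⁺=42.7288, hold=41.2721 ⇒ V=42.7288 exercise | (k=6,j=3): S=126.0400, (K−S)⁺=23.3800, hold=21.9233 ⇒ V=23.3800 exercise | (k=6,j=4): S=148.8977, (K−S)⁺=0.5223, hold=5.8103 ⇒ V=5.8103 continue | (k=6,j=5): S=175.9008, (K−S)⁺=0.0000, hold=0.1092 ⇒ V=0.1092 continue | (k=6,j=6): S=207.8009, (K−S)⁺=0.0000, hold=0.0000 ⇒ V=0.0000 continue  boundary S*=126.0400
step 5: (k=5,j=0): S=83.0920, (K−S)⁺=66.3280, hold=64.8713 ⇒ V=66.3280 exercise | (k=5,j=1): S=98.1610, (K−S)⁺=51.2590, hold=49.8023 ⇒ V=51.2590 exercise | (k=5,j=2): S=115.9628, (K−S)⁺=33.4572, hold=32.0005 ⇒ V=33.4572 exercise | (k=5,j=3): S=136.9930, (K−S)⁺=12.4270, hold=13.7886 ⇒ V=13.7886 continue | (k=5,j=4): S=161.8370, (K−S)⁺=0.0000, hold=2.7154 ⇒ V=2.7154 continue | (k=5,j=5): S=191.1867, (K−S)⁺=0.0000, hold=0.0500 ⇒ V=0.0500 continue  boundary S*=115.9628
step 4: (k=4,j=0): S=90.3127, (K−S)⁺=59.1073, hold=57.6506 ⇒ V=59.1073 exercise | (k=4,j=1): S=106.6912, (K−S)⁺=42.7288, hold=41.2721 ⇒ V=42.7288 exercise | (k=4,j=2): S=126.0400, (K−S)⁺=23.3800, hold=22.6489 ⇒ V=23.3800 exercise | (k=4,j=3): S=148.8977, (K−S)⁺=0.5223, hold=7.7528 ⇒ V=7.7528 continue | (k=4,j=4): S=175.9008, (K−S)⁺=0.0000, hold=1.2684 ⇒ V=1.2684 continue  boundary S*=126.0400
step 3: (k=3,j=0): S=98.1610, (K−S)⁺=51.2590, hold=49.8023 ⇒ V=51.2590 exercise | (k=3,j=1): S=115.9628, (K−S)⁺=33.4572, hold=32.0005 ⇒ V=33.4572 exercise | (k=3,j=2): S=136.9930, (K−S)⁺=12.4270, hold=14.8238 ⇒ V=14.8238 continue | (k=3,j=3): S=161.8370, (K−S)⁺=0.0000, hold=4.2214 ⇒ V=4.2214 continue  boundary S*=115.9628
step 2: (k=2,j=0): S=106.6912, (K−S)⁺=42.7288, hold=41.2721 ⇒ V=42.7288 exercise | (k=2,j=1): S=126.0400, (K−S)⁺=23.3800, hold=23.2006 ⇒ V=23.3800 exercise | (k=2,j=2): S=148.8977, (K−S)⁺=0.5223, hold=9.0289 ⇒ V=9.0289 continue  boundary S*=126.0400
step 1: (k=1,j=0): S=115.9628, (K−S)⁺=33.4572, hold=32.0005 ⇒ V=33.4572 exercise | (k=1,j=1): S=136.9930, (K−S)⁺=12.4270, hold=15.5038 ⇒ V=15.5038 continue  boundary S*=115.9628
step 0: (k=0,j=0): S=126.0400, (K−S)⁺=23.3800, hold=23.5630 ⇒ V=23.5630 continue  boundary S*=-

price = 23.5630
boundary = - 115.9628 126.0400 115.9628 126.0400 115.9628 126.0400 136.9930
tree:
23.5630
33.4572 15.5038
42.7288 23.3800 9.0289
51.2590 33.4572 14.8238 4.2214
59.1073 42.7288 23.3800 7.7528 1.2684
66.3280 51.2590 33.4572 13.7886 2.7154 0.0500
72.9714 59.1073 42.7288 23.3800 5.8103 0.1092 0.0000
79.0837 66.3280 51.2590 33.4572 12.4270 0.2388 0.0000 0.0000
84.7073 72.9714 59.1073 42.7288 23.3800 0.5223 0.0000 0.0000 0.0000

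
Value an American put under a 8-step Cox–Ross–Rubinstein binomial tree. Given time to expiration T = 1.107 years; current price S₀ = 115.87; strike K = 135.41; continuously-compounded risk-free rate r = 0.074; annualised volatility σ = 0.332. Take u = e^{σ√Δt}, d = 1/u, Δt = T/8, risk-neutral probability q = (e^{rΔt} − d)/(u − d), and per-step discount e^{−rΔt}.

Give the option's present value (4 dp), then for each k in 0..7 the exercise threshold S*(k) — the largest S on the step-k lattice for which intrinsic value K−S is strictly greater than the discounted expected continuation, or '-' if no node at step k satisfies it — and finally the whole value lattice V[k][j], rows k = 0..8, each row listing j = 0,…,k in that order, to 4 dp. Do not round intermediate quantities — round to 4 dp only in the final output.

price = 24.2051
boundary = - - 90.5108 102.4084 90.5108 102.4084 90.5108 102.4084
tree:
24.2051
33.4948 15.7934
44.8992 23.2445 8.9735
55.4146 33.0016 14.3657 3.9887
64.7083 44.8992 22.2373 7.1143 1.0748
72.9223 55.4146 33.0016 12.3735 2.2194 0.0000
80.1821 64.7083 44.8992 20.7660 4.5828 0.0000 0.0000
86.5984 72.9223 55.4146 33.0016 9.4630 0.0000 0.0000 0.0000
92.2692 80.1821 64.7083 44.8992 19.5400 0.0000 0.0000 0.0000 0.0000

Δt=0.13837  u=1.13145  d=0.88382  q=0.51073  discount=0.98981
step 8 (expiry): payoffs max(K−S,0) = 92.2692 80.1821 64.7083 44.8992 19.5400 0.0000 0.0000 0.0000 0.0000
step 7: (k=7,j=0): S=48.8116, (K−S)⁺=86.5984, hold=85.2189 ⇒ V=86.5984 exercise | (k=7,j=1): S=62.4877, (K−S)⁺=72.9223, hold=71.5429 ⇒ V=72.9223 exercise | (k=7,j=2): S=79.9954, (K−S)⁺=55.4146, hold=54.0351 ⇒ V=55.4146 exercise | (k=7,j=3): S=102.4084, (K−S)⁺=33.0016, hold=31.6221 ⇒ V=33.0016 exercise | (k=7,j=4): S=131.1011, (K−S)⁺=4.3089, hold=9.4630 ⇒ V=9.4630 continue | (k=7,j=5): S=167.8329, (K−S)⁺=0.0000, hold=0.0000 ⇒ V=0.0000 continue | (k=7,j=6): S=214.8562, (K−S)⁺=0.0000, hold=0.0000 ⇒ V=0.0000 continue | (k=7,j=7): S=275.0544, (K−S)⁺=0.0000, hold=0.0000 ⇒ V=0.0000 continue  boundary S*=102.4084
step 6: (k=6,j=0): S=55.2279, (K−S)⁺=80.1821, hold=78.8026 ⇒ V=80.1821 exercise | (k=6,j=1): S=70.7017, (K−S)⁺=64.7083, hold=63.3289 ⇒ V=64.7083 exercise | (k=6,j=2): S=90.5108, (K−S)⁺=44.8992, hold=43.5197 ⇒ V=44.8992 exercise | (k=6,j=3): S=115.8700, (K−S)⁺=19.5400, hold=20.7660 ⇒ V=20.7660 continue | (k=6,j=4): S=148.3343, (K−S)⁺=0.0000, hold=4.5828 ⇒ V=4.5828 continue | (k=6,j=5): S=189.8945, (K−S)⁺=0.0000, hold=0.0000 ⇒ V=0.0000 continue | (k=6,j=6): S=243.0990, (K−S)⁺=0.0000, hold=0.0000 ⇒ V=0.0000 continue  boundary S*=90.5108
step 5: (k=5,j=0): S=62.4877, (K−S)⁺=72.9223, hold=71.5429 ⇒ V=72.9223 exercise | (k=5,j=1): S=79.9954, (K−S)⁺=55.4146, hold=54.0351 ⇒ V=55.4146 exercise | (k=5,j=2): S=102.4084, (K−S)⁺=33.0016, hold=32.2419 ⇒ V=33.0016 exercise | (k=5,j=3): S=131.1011, (K−S)⁺=4.3089, hold=12.3735 ⇒ V=12.3735 continue | (k=5,j=4): S=167.8329, (K−S)⁺=0.0000, hold=2.2194 ⇒ V=2.2194 continue | (k=5,j=5): S=214.8562, (K−S)⁺=0.0000, hold=0.0000 ⇒ V=0.0000 continue  boundary S*=102.4084
step 4: (k=4,j=0): S=70.7017, (K−S)⁺=64.7083, hold=63.3289 ⇒ V=64.7083 exercise | (k=4,j=1): S=90.5108, (K−S)⁺=44.8992, hold=43.5197 ⇒ V=44.8992 exercise | (k=4,j=2): S=115.8700, (K−S)⁺=19.5400, hold=22.2373 ⇒ V=22.2373 continue | (k=4,j=3): S=148.3343, (K−S)⁺=0.0000, hold=7.1143 ⇒ V=7.1143 continue | (k=4,j=4): S=189.8945, (K−S)⁺=0.0000, hold=1.0748 ⇒ V=1.0748 continue  boundary S*=90.5108
step 3: (k=3,j=0): S=79.9954, (K−S)⁺=55.4146, hold=54.0351 ⇒ V=55.4146 exercise | (k=3,j=1): S=102.4084, (K−S)⁺=33.0016, hold=32.9857 ⇒ V=33.0016 exercise | (k=3,j=2): S=131.1011, (K−S)⁺=4.3089, hold=14.3657 ⇒ V=14.3657 continue | (k=3,j=3): S=167.8329, (K−S)⁺=0.0000, hold=3.9887 ⇒ V=3.9887 continue  boundary S*=102.4084
step 2: (k=2,j=0): S=90.5108, (K−S)⁺=44.8992, hold=43.5197 ⇒ V=44.8992 exercise | (k=2,j=1): S=115.8700, (K−S)⁺=19.5400, hold=23.2445 ⇒ V=23.2445 continue | (k=2,j=2): S=148.3343, (K−S)⁺=0.0000, hold=8.9735 ⇒ V=8.9735 continue  boundary S*=90.5108
step 1: (k=1,j=0): S=102.4084, (K−S)⁺=33.0016, hold=33.4948 ⇒ V=33.4948 continue | (k=1,j=1): S=131.1011, (K−S)⁺=4.3089, hold=15.7934 ⇒ V=15.7934 continue  boundary S*=-
step 0: (k=0,j=0): S=115.8700, (K−S)⁺=19.5400, hold=24.2051 ⇒ V=24.2051 continue  boundary S*=-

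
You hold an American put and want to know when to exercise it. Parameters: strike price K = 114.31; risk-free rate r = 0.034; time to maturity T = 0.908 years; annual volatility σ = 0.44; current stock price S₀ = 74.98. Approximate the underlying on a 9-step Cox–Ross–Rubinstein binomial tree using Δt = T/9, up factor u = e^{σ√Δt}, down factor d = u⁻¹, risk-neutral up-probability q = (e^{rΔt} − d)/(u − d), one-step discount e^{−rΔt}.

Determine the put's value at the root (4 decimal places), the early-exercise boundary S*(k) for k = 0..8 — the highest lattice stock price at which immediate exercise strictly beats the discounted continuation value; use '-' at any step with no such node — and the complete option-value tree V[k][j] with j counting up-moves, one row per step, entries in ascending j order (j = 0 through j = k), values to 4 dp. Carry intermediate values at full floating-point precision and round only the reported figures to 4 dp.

price = 40.6171
boundary = - 65.2003 56.6962 65.2003 56.6962 65.2003 74.9800 86.2266 99.1601
tree:
40.6171
49.1097 31.6117
57.6138 40.0575 22.5926
65.0087 49.1097 30.4355 14.1688
71.4391 57.6138 39.4910 20.7405 7.0759
77.0308 65.0087 49.1097 29.2445 11.5795 2.1963
81.8932 71.4391 57.6138 39.3300 18.4134 4.1811 0.0391
86.1213 77.0308 65.0087 49.1097 28.0834 7.9591 0.0750 0.0000
89.7980 81.8932 71.4391 57.6138 39.3300 15.1499 0.1440 0.0000 0.0000
92.9951 86.1213 77.0308 65.0087 49.1097 28.0834 0.2764 0.0000 0.0000 0.0000

params: Δt=0.10089 u=1.14999 d=0.86957 q=0.47737 e^(-rΔt)=0.99658
t_9 payoffs: 92.9951 86.1213 77.0308 65.0087 49.1097 28.0834 0.2764 0.0000 0.0000 0.0000
t_8: node(8,0) S=24.5120 payoff=89.7980 vs cont=89.4065 → 89.7980 [stop]  node(8,1) S=32.4168 payoff=81.8932 vs cont=81.5017 → 81.8932 [stop]  node(8,2) S=42.8709 payoff=71.4391 vs cont=71.0477 → 71.4391 [stop]  node(8,3) S=56.6962 payoff=57.6138 vs cont=57.2224 → 57.6138 [stop]  node(8,4) S=74.9800 payoff=39.3300 vs cont=38.9386 → 39.3300 [stop]  node(8,5) S=99.1601 payoff=15.1499 vs cont=14.7584 → 15.1499 [stop]  node(8,6) S=131.1380 payoff=0.0000 vs cont=0.1440 → 0.1440 [wait]  node(8,7) S=173.4284 payoff=0.0000 vs cont=0.0000 → 0.0000 [wait]  node(8,8) S=229.3569 payoff=0.0000 vs cont=0.0000 → 0.0000 [wait]  ⇒ S*(8)=99.1601
t_7: node(7,0) S=28.1887 payoff=86.1213 vs cont=85.7299 → 86.1213 [stop]  node(7,1) S=37.2792 payoff=77.0308 vs cont=76.6394 → 77.0308 [stop]  node(7,2) S=49.3013 payoff=65.0087 vs cont=64.6173 → 65.0087 [stop]  node(7,3) S=65.2003 payoff=49.1097 vs cont=48.7183 → 49.1097 [stop]  node(7,4) S=86.2266 payoff=28.0834 vs cont=27.6920 → 28.0834 [stop]  node(7,5) S=114.0336 payoff=0.2764 vs cont=7.9591 → 7.9591 [wait]  node(7,6) S=150.8080 payoff=0.0000 vs cont=0.0750 → 0.0750 [wait]  node(7,7) S=199.4417 payoff=0.0000 vs cont=0.0000 → 0.0000 [wait]  ⇒ S*(7)=86.2266
t_6: node(6,0) S=32.4168 payoff=81.8932 vs cont=81.5017 → 81.8932 [stop]  node(6,1) S=42.8709 payoff=71.4391 vs cont=71.0477 → 71.4391 [stop]  node(6,2) S=56.6962 payoff=57.6138 vs cont=57.2224 → 57.6138 [stop]  node(6,3) S=74.9800 payoff=39.3300 vs cont=38.9386 → 39.3300 [stop]  node(6,4) S=99.1601 payoff=15.1499 vs cont=18.4134 → 18.4134 [wait]  node(6,5) S=131.1380 payoff=0.0000 vs cont=4.1811 → 4.1811 [wait]  node(6,6) S=173.4284 payoff=0.0000 vs cont=0.0391 → 0.0391 [wait]  ⇒ S*(6)=74.9800
t_5: node(5,0) S=37.2792 payoff=77.0308 vs cont=76.6394 → 77.0308 [stop]  node(5,1) S=49.3013 payoff=65.0087 vs cont=64.6173 → 65.0087 [stop]  node(5,2) S=65.2003 payoff=49.1097 vs cont=48.7183 → 49.1097 [stop]  node(5,3) S=86.2266 payoff=28.0834 vs cont=29.2445 → 29.2445 [wait]  node(5,4) S=114.0336 payoff=0.2764 vs cont=11.5795 → 11.5795 [wait]  node(5,5) S=150.8080 payoff=0.0000 vs cont=2.1963 → 2.1963 [wait]  ⇒ S*(5)=65.2003
t_4: node(4,0) S=42.8709 payoff=71.4391 vs cont=71.0477 → 71.4391 [stop]  node(4,1) S=56.6962 payoff=57.6138 vs cont=57.2224 → 57.6138 [stop]  node(4,2) S=74.9800 payoff=39.3300 vs cont=39.4910 → 39.4910 [wait]  node(4,3) S=99.1601 payoff=15.1499 vs cont=20.7405 → 20.7405 [wait]  node(4,4) S=131.1380 payoff=0.0000 vs cont=7.0759 → 7.0759 [wait]  ⇒ S*(4)=56.6962
t_3: node(3,0) S=49.3013 payoff=65.0087 vs cont=64.6173 → 65.0087 [stop]  node(3,1) S=65.2003 payoff=49.1097 vs cont=48.7948 → 49.1097 [stop]  node(3,2) S=86.2266 payoff=28.0834 vs cont=30.4355 → 30.4355 [wait]  node(3,3) S=114.0336 payoff=0.2764 vs cont=14.1688 → 14.1688 [wait]  ⇒ S*(3)=65.2003
t_2: node(2,0) S=56.6962 payoff=57.6138 vs cont=57.2224 → 57.6138 [stop]  node(2,1) S=74.9800 payoff=39.3300 vs cont=40.0575 → 40.0575 [wait]  node(2,2) S=99.1601 payoff=15.1499 vs cont=22.5926 → 22.5926 [wait]  ⇒ S*(2)=56.6962
t_1: node(1,0) S=65.2003 payoff=49.1097 vs cont=49.0644 → 49.1097 [stop]  node(1,1) S=86.2266 payoff=28.0834 vs cont=31.6117 → 31.6117 [wait]  ⇒ S*(1)=65.2003
t_0: node(0,0) S=74.9800 payoff=39.3300 vs cont=40.6171 → 40.6171 [wait]  ⇒ S*(0)=-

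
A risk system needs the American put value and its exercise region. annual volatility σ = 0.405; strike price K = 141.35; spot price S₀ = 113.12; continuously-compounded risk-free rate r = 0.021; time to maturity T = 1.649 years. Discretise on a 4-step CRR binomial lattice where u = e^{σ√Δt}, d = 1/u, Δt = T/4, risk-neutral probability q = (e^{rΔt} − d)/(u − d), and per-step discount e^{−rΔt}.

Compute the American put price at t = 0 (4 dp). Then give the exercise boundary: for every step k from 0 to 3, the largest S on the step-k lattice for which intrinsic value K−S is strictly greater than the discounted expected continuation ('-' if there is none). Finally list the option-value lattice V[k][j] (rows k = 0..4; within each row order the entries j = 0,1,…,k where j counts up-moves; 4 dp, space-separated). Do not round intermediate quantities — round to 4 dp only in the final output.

Δt=0.41225  u=1.29698  d=0.77102  q=0.45189  discount=0.99138
step 4 (expiry): payoffs max(K−S,0) = 101.3731 74.1028 28.2300 0.0000 0.0000
step 3: (k=3,j=0): S=51.8491, (K−S)⁺=89.5009, hold=88.2825 ⇒ V=89.5009 exercise | (k=3,j=1): S=87.2181, (K−S)⁺=54.1319, hold=52.9135 ⇒ V=54.1319 exercise | (k=3,j=2): S=146.7142, (K−S)⁺=0.0000, hold=15.3399 ⇒ V=15.3399 continue | (k=3,j=3): S=246.7956, (K−S)⁺=0.0000, hold=0.0000 ⇒ V=0.0000 continue  boundary S*=87.2181
step 2: (k=2,j=0): S=67.2472, (K−S)⁺=74.1028, hold=72.8844 ⇒ V=74.1028 exercise | (k=2,j=1): S=113.1200, (K−S)⁺=28.2300, hold=36.2868 ⇒ V=36.2868 continue | (k=2,j=2): S=190.2851, (K−S)⁺=0.0000, hold=8.3355 ⇒ V=8.3355 continue  boundary S*=67.2472
step 1: (k=1,j=0): S=87.2181, (K−S)⁺=54.1319, hold=56.5228 ⇒ V=56.5228 continue | (k=1,j=1): S=146.7142, (K−S)⁺=0.0000, hold=23.4521 ⇒ V=23.4521 continue  boundary S*=-
step 0: (k=0,j=0): S=113.1200, (K−S)⁺=28.2300, hold=41.2202 ⇒ V=41.2202 continue  boundary S*=-

price = 41.2202
boundary = - - 67.2472 87.2181
tree:
41.2202
56.5228 23.4521
74.1028 36.2868 8.3355
89.5009 54.1319 15.3399 0.0000
101.3731 74.1028 28.2300 0.0000 0.0000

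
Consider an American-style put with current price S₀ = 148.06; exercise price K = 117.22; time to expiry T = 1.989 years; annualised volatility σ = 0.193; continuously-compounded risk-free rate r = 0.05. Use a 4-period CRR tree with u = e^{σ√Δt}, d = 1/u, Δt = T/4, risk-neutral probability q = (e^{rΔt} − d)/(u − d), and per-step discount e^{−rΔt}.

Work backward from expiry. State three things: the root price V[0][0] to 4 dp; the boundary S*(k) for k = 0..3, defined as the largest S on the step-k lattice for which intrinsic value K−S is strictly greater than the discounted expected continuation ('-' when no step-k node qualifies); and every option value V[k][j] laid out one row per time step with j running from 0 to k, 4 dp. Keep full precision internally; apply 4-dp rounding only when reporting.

price = 2.0843
boundary = - - - 98.4285
tree:
2.0843
4.3876 0.3554
9.1398 0.8248 0.0000
18.7915 1.9139 0.0000 0.0000
31.3157 4.4415 0.0000 0.0000 0.0000

Δt=0.49725  u=1.14579  d=0.87276  q=0.55823  discount=0.97544
step 4 (expiry): payoffs max(K−S,0) = 31.3157 4.4415 0.0000 0.0000 0.0000
step 3: (k=3,j=0): S=98.4285, (K−S)⁺=18.7915, hold=15.9131 ⇒ V=18.7915 exercise | (k=3,j=1): S=129.2207, (K−S)⁺=0.0000, hold=1.9139 ⇒ V=1.9139 continue | (k=3,j=2): S=169.6459, (K−S)⁺=0.0000, hold=0.0000 ⇒ V=0.0000 continue | (k=3,j=3): S=222.7177, (K−S)⁺=0.0000, hold=0.0000 ⇒ V=0.0000 continue  boundary S*=98.4285
step 2: (k=2,j=0): S=112.7785, (K−S)⁺=4.4415, hold=9.1398 ⇒ V=9.1398 continue | (k=2,j=1): S=148.0600, (K−S)⁺=0.0000, hold=0.8248 ⇒ V=0.8248 continue | (k=2,j=2): S=194.3789, (K−S)⁺=0.0000, hold=0.0000 ⇒ V=0.0000 continue  boundary S*=-
step 1: (k=1,j=0): S=129.2207, (K−S)⁺=0.0000, hold=4.3876 ⇒ V=4.3876 continue | (k=1,j=1): S=169.6459, (K−S)⁺=0.0000, hold=0.3554 ⇒ V=0.3554 continue  boundary S*=-
step 0: (k=0,j=0): S=148.0600, (K−S)⁺=0.0000, hold=2.0843 ⇒ V=2.0843 continue  boundary S*=-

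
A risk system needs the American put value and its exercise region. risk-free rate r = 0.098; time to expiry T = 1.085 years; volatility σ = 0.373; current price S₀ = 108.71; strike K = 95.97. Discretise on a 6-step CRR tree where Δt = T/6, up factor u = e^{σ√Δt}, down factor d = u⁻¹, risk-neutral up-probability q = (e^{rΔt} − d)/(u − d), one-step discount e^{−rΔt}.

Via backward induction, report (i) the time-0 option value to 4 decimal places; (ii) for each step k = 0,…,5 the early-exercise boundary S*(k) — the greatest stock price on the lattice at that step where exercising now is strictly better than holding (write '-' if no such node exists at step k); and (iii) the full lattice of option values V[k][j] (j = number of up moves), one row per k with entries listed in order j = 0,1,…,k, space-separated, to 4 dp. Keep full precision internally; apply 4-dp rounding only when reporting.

price = 7.2300
boundary = - - - 67.5477 57.6401 67.5477
tree:
7.2300
11.8216 3.1829
18.7063 5.7874 0.8555
28.4223 10.2606 1.8012 0.0000
38.3299 17.5514 3.7924 0.0000 0.0000
46.7844 28.4223 7.9847 0.0000 0.0000 0.0000
53.9987 38.3299 16.8116 0.0000 0.0000 0.0000 0.0000

Δt=0.18083, u=1.17189, d=0.85332, q=0.51655, disc=e^(-rΔt)=0.98243
k=6 terminal: V=max(K-S,0) → 53.9987 38.3299 16.8116 0.0000 0.0000 0.0000 0.0000
k=5: j=0 S=49.1856 intr=46.7844 cont=45.0986 V=46.7844[EX]; j=1 S=67.5477 intr=28.4223 cont=26.7365 V=28.4223[EX]; j=2 S=92.7648 intr=3.2052 cont=7.9847 V=7.9847[hold]; j=3 S=127.3960 intr=0.0000 cont=0.0000 V=0.0000[hold]; j=4 S=174.9557 intr=0.0000 cont=0.0000 V=0.0000[hold]; j=5 S=240.2706 intr=0.0000 cont=0.0000 V=0.0000[hold]  S*(5)=67.5477
k=4: j=0 S=57.6401 intr=38.3299 cont=36.6442 V=38.3299[EX]; j=1 S=79.1584 intr=16.8116 cont=17.5514 V=17.5514[hold]; j=2 S=108.7100 intr=0.0000 cont=3.7924 V=3.7924[hold]; j=3 S=149.2939 intr=0.0000 cont=0.0000 V=0.0000[hold]; j=4 S=205.0286 intr=0.0000 cont=0.0000 V=0.0000[hold]  S*(4)=57.6401
k=3: j=0 S=67.5477 intr=28.4223 cont=27.1119 V=28.4223[EX]; j=1 S=92.7648 intr=3.2052 cont=10.2606 V=10.2606[hold]; j=2 S=127.3960 intr=0.0000 cont=1.8012 V=1.8012[hold]; j=3 S=174.9557 intr=0.0000 cont=0.0000 V=0.0000[hold]  S*(3)=67.5477
k=2: j=0 S=79.1584 intr=16.8116 cont=18.7063 V=18.7063[hold]; j=1 S=108.7100 intr=0.0000 cont=5.7874 V=5.7874[hold]; j=2 S=149.2939 intr=0.0000 cont=0.8555 V=0.8555[hold]  S*(2)=-
k=1: j=0 S=92.7648 intr=3.2052 cont=11.8216 V=11.8216[hold]; j=1 S=127.3960 intr=0.0000 cont=3.1829 V=3.1829[hold]  S*(1)=-
k=0: j=0 S=108.7100 intr=0.0000 cont=7.2300 V=7.2300[hold]  S*(0)=-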